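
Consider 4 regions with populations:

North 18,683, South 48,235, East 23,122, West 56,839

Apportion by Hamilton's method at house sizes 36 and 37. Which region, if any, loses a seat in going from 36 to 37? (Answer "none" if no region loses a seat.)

none

At 36 seats: North 4, South 12, East 6, West 14.
At 37 seats: North 5, South 12, East 6, West 14.
No region's allocation decreased.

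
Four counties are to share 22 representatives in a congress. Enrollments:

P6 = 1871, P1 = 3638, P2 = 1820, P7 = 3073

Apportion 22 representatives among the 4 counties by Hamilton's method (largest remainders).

P6 4, P1 8, P2 4, P7 6

The standard divisor is 10402/22 ≈ 472.818.
Standard quotas: P6 3.957, P1 7.694, P2 3.849, P7 6.499.
Lower quotas: P6 3, P1 7, P2 3, P7 6 (sum 19, leaving 3 seats).
Remainders in descending order: P6 0.957, P2 0.849, P1 0.694, P7 0.499.
The surplus seats go to P6, P2, P1.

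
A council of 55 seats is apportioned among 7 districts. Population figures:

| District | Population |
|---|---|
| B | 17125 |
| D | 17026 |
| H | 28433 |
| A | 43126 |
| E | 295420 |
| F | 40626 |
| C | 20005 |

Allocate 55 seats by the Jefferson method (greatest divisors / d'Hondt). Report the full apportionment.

B 2; D 2; H 3; A 5; E 36; F 5; C 2

Standard divisor 461761/55 ≈ 8395.655; standard quotas: B 2.040, D 2.028, H 3.387, A 5.137, E 35.187, F 4.839, C 2.383.
Rounding down gives 2, 2, 3, 5, 35, 4, 2 = 53 seats, so the divisor must be adjusted.
With modified divisor 8050: modified quotas B 2.127, D 2.115, H 3.532, A 5.357, E 36.698, F 5.047, C 2.485.
Rounding down: B 2, D 2, H 3, A 5, E 36, F 5, C 2 (total 55).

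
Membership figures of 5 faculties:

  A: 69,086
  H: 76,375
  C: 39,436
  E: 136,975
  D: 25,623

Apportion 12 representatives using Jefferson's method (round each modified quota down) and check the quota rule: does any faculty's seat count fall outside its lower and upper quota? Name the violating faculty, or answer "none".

Standard quotas: A 2.386, H 2.637, C 1.362, E 4.730, D 0.885.
Jefferson allocation: A 2, H 3, C 1, E 5, D 1.
Every allocation lies between the lower and upper quota.

none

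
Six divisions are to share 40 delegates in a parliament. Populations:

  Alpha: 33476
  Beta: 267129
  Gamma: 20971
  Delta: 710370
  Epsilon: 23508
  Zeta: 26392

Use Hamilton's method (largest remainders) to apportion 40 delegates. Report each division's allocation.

Alpha 1; Beta 10; Gamma 1; Delta 26; Epsilon 1; Zeta 1

Total 1081846; standard divisor 1081846/40 ≈ 27046.15.
Standard quotas: Alpha 1.2377, Beta 9.8768, Gamma 0.7754, Delta 26.2651, Epsilon 0.8692, Zeta 0.9758.
Lower quotas: Alpha 1, Beta 9, Gamma 0, Delta 26, Epsilon 0, Zeta 0 (sum 36, leaving 4 seats).
Remainders in descending order: Zeta 0.9758, Beta 0.8768, Epsilon 0.8692, Gamma 0.7754, Delta 0.2651, Alpha 0.2377.
Largest remainders: Zeta, Beta, Epsilon, Gamma receive the extra seats.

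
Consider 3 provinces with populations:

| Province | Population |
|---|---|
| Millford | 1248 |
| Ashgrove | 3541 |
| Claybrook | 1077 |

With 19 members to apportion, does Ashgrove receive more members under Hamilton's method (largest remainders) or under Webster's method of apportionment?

Hamilton: Millford 4, Ashgrove 11, Claybrook 4.
Webster: Millford 4, Ashgrove 12, Claybrook 3.
Ashgrove gets 11 under Hamilton and 12 under Webster.

Webster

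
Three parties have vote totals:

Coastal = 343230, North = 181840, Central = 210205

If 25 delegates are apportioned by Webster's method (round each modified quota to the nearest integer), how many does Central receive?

7

Standard divisor 735275/25 ≈ 29411; standard quotas: Coastal 11.670, North 6.183, Central 7.147.
Rounding to the nearest integer gives Coastal 12, North 6, Central 7 — total 25, matching the house size, so no adjustment is needed.
Central receives 7.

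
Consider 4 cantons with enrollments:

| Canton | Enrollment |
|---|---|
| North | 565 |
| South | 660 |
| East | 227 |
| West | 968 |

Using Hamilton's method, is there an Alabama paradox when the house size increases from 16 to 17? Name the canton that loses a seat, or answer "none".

East

At 16 seats: North 4, South 4, East 2, West 6.
At 17 seats: North 4, South 5, East 1, West 7.
East drops from 2 to 1.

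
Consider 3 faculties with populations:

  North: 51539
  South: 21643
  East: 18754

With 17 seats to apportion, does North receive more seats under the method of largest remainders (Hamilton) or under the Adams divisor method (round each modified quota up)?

Hamilton: North 10, South 4, East 3.
Adams: North 9, South 4, East 4.
North gets 10 under Hamilton and 9 under Adams.

Hamilton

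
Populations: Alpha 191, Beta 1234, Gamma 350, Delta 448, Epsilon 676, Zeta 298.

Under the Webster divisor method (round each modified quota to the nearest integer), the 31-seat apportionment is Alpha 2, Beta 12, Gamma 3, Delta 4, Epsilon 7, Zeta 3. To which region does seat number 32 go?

Gamma

Priority for the next seat is population ÷ (current seats + 0.5).
Priorities: Alpha 76.400, Beta 98.720, Gamma 100.000, Delta 99.556, Epsilon 90.133, Zeta 85.143.
Highest priority: Gamma.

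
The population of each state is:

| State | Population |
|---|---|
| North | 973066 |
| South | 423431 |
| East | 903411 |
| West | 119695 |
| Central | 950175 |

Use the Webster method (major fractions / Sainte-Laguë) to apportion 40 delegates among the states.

North: 12, South: 5, East: 11, West: 1, Central: 11

Standard divisor 3369778/40 ≈ 84244.45; standard quotas: North 11.551, South 5.026, East 10.724, West 1.421, Central 11.279.
Rounding to the nearest integer gives North 12, South 5, East 11, West 1, Central 11 — total 40, matching the house size, so no adjustment is needed.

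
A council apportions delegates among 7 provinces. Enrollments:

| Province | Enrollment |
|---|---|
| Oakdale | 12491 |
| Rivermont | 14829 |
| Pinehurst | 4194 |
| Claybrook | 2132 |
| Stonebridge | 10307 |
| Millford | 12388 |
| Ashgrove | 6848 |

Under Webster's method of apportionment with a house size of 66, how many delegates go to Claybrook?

2

Standard divisor 63189/66 ≈ 957.409; standard quotas: Oakdale 13.047, Rivermont 15.489, Pinehurst 4.381, Claybrook 2.227, Stonebridge 10.766, Millford 12.939, Ashgrove 7.153.
Rounding to the nearest integer gives 13, 15, 4, 2, 11, 13, 7 = 65 seats, so the divisor must be adjusted.
With modified divisor 940: modified quotas Oakdale 13.288, Rivermont 15.776, Pinehurst 4.462, Claybrook 2.268, Stonebridge 10.965, Millford 13.179, Ashgrove 7.285.
Rounding to the nearest integer: Oakdale 13, Rivermont 16, Pinehurst 4, Claybrook 2, Stonebridge 11, Millford 13, Ashgrove 7 (total 66).
Claybrook receives 2.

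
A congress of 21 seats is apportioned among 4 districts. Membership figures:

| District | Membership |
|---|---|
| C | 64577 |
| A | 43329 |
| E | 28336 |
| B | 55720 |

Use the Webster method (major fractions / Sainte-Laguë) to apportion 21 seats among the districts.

Standard divisor 191962/21 ≈ 9141.048; standard quotas: C 7.065, A 4.740, E 3.100, B 6.096.
Rounding to the nearest integer gives C 7, A 5, E 3, B 6 — total 21, matching the house size, so no adjustment is needed.

C 7; A 5; E 3; B 6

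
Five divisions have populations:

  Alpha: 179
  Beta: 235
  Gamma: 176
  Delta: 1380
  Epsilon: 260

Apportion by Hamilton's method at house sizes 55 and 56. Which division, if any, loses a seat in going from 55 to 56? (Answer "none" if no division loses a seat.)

Alpha

At 55 seats: Alpha 5, Beta 6, Gamma 4, Delta 34, Epsilon 6.
At 56 seats: Alpha 4, Beta 6, Gamma 4, Delta 35, Epsilon 7.
Alpha drops from 5 to 4.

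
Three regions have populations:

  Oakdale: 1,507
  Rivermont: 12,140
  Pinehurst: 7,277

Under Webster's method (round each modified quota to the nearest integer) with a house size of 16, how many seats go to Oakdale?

1

Standard divisor 20924/16 ≈ 1307.75; standard quotas: Oakdale 1.152, Rivermont 9.283, Pinehurst 5.565.
Rounding to the nearest integer gives Oakdale 1, Rivermont 9, Pinehurst 6 — total 16, matching the house size, so no adjustment is needed.
Oakdale receives 1.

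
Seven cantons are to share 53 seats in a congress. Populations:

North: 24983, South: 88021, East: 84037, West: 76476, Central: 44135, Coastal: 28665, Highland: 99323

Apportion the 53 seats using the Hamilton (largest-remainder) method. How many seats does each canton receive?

Total 445640; standard divisor 445640/53 ≈ 8408.302.
Standard quotas: North 2.9712, South 10.4683, East 9.9945, West 9.0953, Central 5.2490, Coastal 3.4091, Highland 11.8125.
Lower quotas: North 2, South 10, East 9, West 9, Central 5, Coastal 3, Highland 11 (sum 49, leaving 4 seats).
Remainders in descending order: East 0.9945, North 0.9712, Highland 0.8125, South 0.4683, Coastal 0.4091, Central 0.2490, West 0.0953.
Largest remainders: East, North, Highland, South receive the extra seats.

North 3; South 11; East 10; West 9; Central 5; Coastal 3; Highland 12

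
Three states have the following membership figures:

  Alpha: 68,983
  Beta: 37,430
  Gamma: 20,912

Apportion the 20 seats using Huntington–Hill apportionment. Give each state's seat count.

Alpha: 11, Beta: 6, Gamma: 3

With divisor 6307: modified quotas Alpha 10.938, Beta 5.935, Gamma 3.316.
Geometric-mean thresholds: Alpha √(10·11)=10.488, Beta √(5·6)=5.477, Gamma √(3·4)=3.464.
Each quota rounded against its threshold gives Alpha 11, Beta 6, Gamma 3 (total 20).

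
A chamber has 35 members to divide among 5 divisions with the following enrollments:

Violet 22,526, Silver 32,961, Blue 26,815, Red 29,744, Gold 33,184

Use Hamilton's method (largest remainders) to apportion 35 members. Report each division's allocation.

Violet: 5, Silver: 8, Blue: 7, Red: 7, Gold: 8

Standard divisor: 145230 ÷ 35 ≈ 4149.429.
Standard quotas: Violet 5.4287, Silver 7.9435, Blue 6.4623, Red 7.1682, Gold 7.9972.
Lower quotas: Violet 5, Silver 7, Blue 6, Red 7, Gold 7 (sum 32, leaving 3 seats).
Remainders in descending order: Gold 0.9972, Silver 0.9435, Blue 0.4623, Violet 0.4287, Red 0.1682.
The surplus seats go to Gold, Silver, Blue.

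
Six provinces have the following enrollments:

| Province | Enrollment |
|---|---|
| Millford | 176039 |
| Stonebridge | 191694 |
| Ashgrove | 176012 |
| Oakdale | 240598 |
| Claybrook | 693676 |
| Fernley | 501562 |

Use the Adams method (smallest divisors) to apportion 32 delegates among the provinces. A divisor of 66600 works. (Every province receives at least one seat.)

Millford 3, Stonebridge 3, Ashgrove 3, Oakdale 4, Claybrook 11, Fernley 8

With modified divisor 66600: modified quotas Millford 2.643, Stonebridge 2.878, Ashgrove 2.643, Oakdale 3.613, Claybrook 10.416, Fernley 7.531.
Rounding up: Millford 3, Stonebridge 3, Ashgrove 3, Oakdale 4, Claybrook 11, Fernley 8 (total 32).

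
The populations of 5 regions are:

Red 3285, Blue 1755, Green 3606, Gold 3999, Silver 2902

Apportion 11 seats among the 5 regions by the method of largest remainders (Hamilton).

Red=2, Blue=1, Green=3, Gold=3, Silver=2

Total 15547; standard divisor 15547/11 ≈ 1413.364.
Standard quotas: Red 2.324, Blue 1.242, Green 2.551, Gold 2.829, Silver 2.053.
Lower quotas: Red 2, Blue 1, Green 2, Gold 2, Silver 2 (sum 9, leaving 2 seats).
Remainders in descending order: Gold 0.829, Green 0.551, Red 0.324, Blue 0.242, Silver 0.053.
The surplus seats go to Gold, Green.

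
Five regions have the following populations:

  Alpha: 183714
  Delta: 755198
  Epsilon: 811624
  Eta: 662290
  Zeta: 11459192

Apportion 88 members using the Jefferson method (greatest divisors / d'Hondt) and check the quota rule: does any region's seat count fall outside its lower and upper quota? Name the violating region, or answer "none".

Standard quotas: Alpha 1.165, Delta 4.791, Epsilon 5.149, Eta 4.201, Zeta 72.694.
Jefferson allocation: Alpha 1, Delta 4, Epsilon 5, Eta 4, Zeta 74.
Zeta has quota 72.694 (lower 72, upper 73) but receives 74 — outside the quota interval.

Zeta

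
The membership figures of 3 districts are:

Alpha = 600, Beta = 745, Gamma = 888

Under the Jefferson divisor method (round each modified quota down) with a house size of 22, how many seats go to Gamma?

9

Standard divisor 2233/22 ≈ 101.5; standard quotas: Alpha 5.911, Beta 7.340, Gamma 8.749.
Rounding down gives 5, 7, 8 = 20 seats, so the divisor must be adjusted.
With modified divisor 96: modified quotas Alpha 6.250, Beta 7.760, Gamma 9.250.
Rounding down: Alpha 6, Beta 7, Gamma 9 (total 22).
Gamma receives 9.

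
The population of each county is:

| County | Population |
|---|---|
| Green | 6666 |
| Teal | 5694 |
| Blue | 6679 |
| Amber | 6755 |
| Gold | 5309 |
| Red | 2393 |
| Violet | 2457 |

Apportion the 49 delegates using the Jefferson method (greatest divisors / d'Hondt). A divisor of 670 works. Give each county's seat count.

With modified divisor 670: modified quotas Green 9.949, Teal 8.499, Blue 9.969, Amber 10.082, Gold 7.924, Red 3.572, Violet 3.667.
Rounding down: Green 9, Teal 8, Blue 9, Amber 10, Gold 7, Red 3, Violet 3 (total 49).

Green 9, Teal 8, Blue 9, Amber 10, Gold 7, Red 3, Violet 3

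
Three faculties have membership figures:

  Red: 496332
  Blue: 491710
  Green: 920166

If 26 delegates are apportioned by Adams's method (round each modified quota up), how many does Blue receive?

Standard divisor 1908208/26 ≈ 73392.615; standard quotas: Red 6.763, Blue 6.700, Green 12.538.
Rounding up gives 7, 7, 13 = 27 seats, so the divisor must be adjusted.
With modified divisor 79300: modified quotas Red 6.259, Blue 6.201, Green 11.604.
Rounding up: Red 7, Blue 7, Green 12 (total 26).
Blue receives 7.

7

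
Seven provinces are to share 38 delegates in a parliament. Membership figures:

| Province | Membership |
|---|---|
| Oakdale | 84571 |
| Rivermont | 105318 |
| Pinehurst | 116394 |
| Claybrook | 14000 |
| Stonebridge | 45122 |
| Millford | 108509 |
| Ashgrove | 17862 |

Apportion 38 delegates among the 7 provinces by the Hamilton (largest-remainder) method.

Oakdale: 7; Rivermont: 8; Pinehurst: 9; Claybrook: 1; Stonebridge: 4; Millford: 8; Ashgrove: 1

Standard divisor: 491776 ÷ 38 ≈ 12941.474.
Standard quotas: Oakdale 6.5349, Rivermont 8.1380, Pinehurst 8.9939, Claybrook 1.0818, Stonebridge 3.4866, Millford 8.3846, Ashgrove 1.3802.
Lower quotas: Oakdale 6, Rivermont 8, Pinehurst 8, Claybrook 1, Stonebridge 3, Millford 8, Ashgrove 1 (sum 35, leaving 3 seats).
Remainders in descending order: Pinehurst 0.9939, Oakdale 0.5349, Stonebridge 0.4866, Millford 0.3846, Ashgrove 0.3802, Rivermont 0.1380, Claybrook 0.0818.
Largest remainders: Pinehurst, Oakdale, Stonebridge receive the extra seats.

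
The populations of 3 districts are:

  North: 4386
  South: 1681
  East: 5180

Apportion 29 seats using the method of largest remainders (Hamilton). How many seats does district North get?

11

Standard divisor: 11247 ÷ 29 ≈ 387.828.
Standard quotas: North 11.3091, South 4.3344, East 13.3565.
Lower quotas: North 11, South 4, East 13 (sum 28, leaving 1 seat).
Remainders in descending order: East 0.3565, South 0.3344, North 0.3091.
Largest remainder: East receives the extra seat.
North receives 11.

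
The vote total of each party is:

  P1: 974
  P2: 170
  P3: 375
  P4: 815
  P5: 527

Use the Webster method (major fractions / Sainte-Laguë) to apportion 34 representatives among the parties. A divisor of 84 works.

With modified divisor 84: modified quotas P1 11.595, P2 2.024, P3 4.464, P4 9.702, P5 6.274.
Rounding to the nearest integer: P1 12, P2 2, P3 4, P4 10, P5 6 (total 34).

P1=12, P2=2, P3=4, P4=10, P5=6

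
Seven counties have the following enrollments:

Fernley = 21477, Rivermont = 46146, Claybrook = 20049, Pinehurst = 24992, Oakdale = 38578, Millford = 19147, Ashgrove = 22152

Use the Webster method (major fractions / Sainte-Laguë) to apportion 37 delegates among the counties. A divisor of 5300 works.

With modified divisor 5300: modified quotas Fernley 4.052, Rivermont 8.707, Claybrook 3.783, Pinehurst 4.715, Oakdale 7.279, Millford 3.613, Ashgrove 4.180.
Rounding to the nearest integer: Fernley 4, Rivermont 9, Claybrook 4, Pinehurst 5, Oakdale 7, Millford 4, Ashgrove 4 (total 37).

Fernley 4, Rivermont 9, Claybrook 4, Pinehurst 5, Oakdale 7, Millford 4, Ashgrove 4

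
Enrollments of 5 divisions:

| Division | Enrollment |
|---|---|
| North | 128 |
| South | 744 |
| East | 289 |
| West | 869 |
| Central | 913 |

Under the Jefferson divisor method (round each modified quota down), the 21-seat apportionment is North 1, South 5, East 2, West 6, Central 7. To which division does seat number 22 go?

Priority for the next seat is population ÷ (current seats + 1).
Priorities: North 64.000, South 124.000, East 96.333, West 124.143, Central 114.125.
Highest priority: West.

West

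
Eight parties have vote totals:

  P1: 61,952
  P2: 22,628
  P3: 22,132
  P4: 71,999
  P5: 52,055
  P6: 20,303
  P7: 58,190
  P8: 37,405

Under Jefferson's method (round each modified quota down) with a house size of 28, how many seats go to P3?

Standard divisor 346664/28 ≈ 12380.857; standard quotas: P1 5.004, P2 1.828, P3 1.788, P4 5.815, P5 4.204, P6 1.640, P7 4.700, P8 3.021.
Rounding down gives 5, 1, 1, 5, 4, 1, 4, 3 = 24 seats, so the divisor must be adjusted.
With modified divisor 10700: modified quotas P1 5.790, P2 2.115, P3 2.068, P4 6.729, P5 4.865, P6 1.897, P7 5.438, P8 3.496.
Rounding down: P1 5, P2 2, P3 2, P4 6, P5 4, P6 1, P7 5, P8 3 (total 28).
P3 receives 2.

2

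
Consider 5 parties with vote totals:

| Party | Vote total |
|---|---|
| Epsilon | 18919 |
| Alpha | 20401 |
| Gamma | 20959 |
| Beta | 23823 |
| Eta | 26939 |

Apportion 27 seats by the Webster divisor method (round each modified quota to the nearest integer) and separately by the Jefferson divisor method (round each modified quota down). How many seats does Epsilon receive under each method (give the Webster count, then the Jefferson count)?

Webster: Epsilon 5, Alpha 5, Gamma 5, Beta 6, Eta 6.
Jefferson: Epsilon 4, Alpha 5, Gamma 5, Beta 6, Eta 7.
Epsilon gets 5 under Webster and 4 under Jefferson.

5 and 4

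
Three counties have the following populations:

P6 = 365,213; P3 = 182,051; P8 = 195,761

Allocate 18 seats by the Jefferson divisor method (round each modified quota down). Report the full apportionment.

P6 9; P3 4; P8 5

Standard divisor 743025/18 ≈ 41279.167; standard quotas: P6 8.847, P3 4.410, P8 4.742.
Rounding down gives 8, 4, 4 = 16 seats, so the divisor must be adjusted.
With modified divisor 37800: modified quotas P6 9.662, P3 4.816, P8 5.179.
Rounding down: P6 9, P3 4, P8 5 (total 18).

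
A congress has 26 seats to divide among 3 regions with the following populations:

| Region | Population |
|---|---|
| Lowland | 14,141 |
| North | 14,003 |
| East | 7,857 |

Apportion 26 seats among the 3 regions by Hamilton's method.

Lowland 10, North 10, East 6

Total 36001; standard divisor 36001/26 ≈ 1384.654.
Standard quotas: Lowland 10.2127, North 10.1130, East 5.6743.
Lower quotas: Lowland 10, North 10, East 5 (sum 25, leaving 1 seat).
Remainders in descending order: East 0.6743, Lowland 0.2127, North 0.1130.
The surplus seat goes to East.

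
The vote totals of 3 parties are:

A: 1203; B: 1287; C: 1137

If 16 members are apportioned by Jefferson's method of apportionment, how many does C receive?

Standard divisor 3627/16 ≈ 226.688; standard quotas: A 5.307, B 5.677, C 5.016.
Rounding down gives 5, 5, 5 = 15 seats, so the divisor must be adjusted.
With modified divisor 210: modified quotas A 5.729, B 6.129, C 5.414.
Rounding down: A 5, B 6, C 5 (total 16).
C receives 5.

5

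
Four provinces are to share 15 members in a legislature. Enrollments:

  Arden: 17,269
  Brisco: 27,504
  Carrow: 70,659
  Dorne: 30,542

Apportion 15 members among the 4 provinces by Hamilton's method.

Arden 2, Brisco 3, Carrow 7, Dorne 3

The standard divisor is 145974/15 ≈ 9731.6.
Standard quotas: Arden 1.7745, Brisco 2.8263, Carrow 7.2608, Dorne 3.1384.
Lower quotas: Arden 1, Brisco 2, Carrow 7, Dorne 3 (sum 13, leaving 2 seats).
Remainders in descending order: Brisco 0.8263, Arden 0.7745, Carrow 0.2608, Dorne 0.1384.
Largest remainders: Brisco, Arden receive the extra seats.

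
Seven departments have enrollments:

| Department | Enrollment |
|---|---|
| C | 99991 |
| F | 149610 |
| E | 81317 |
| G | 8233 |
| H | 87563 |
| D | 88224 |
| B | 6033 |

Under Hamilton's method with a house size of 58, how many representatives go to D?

The standard divisor is 520971/58 ≈ 8982.259.
Standard quotas: C 11.1321, F 16.6562, E 9.0531, G 0.9166, H 9.7484, D 9.8220, B 0.6717.
Lower quotas: C 11, F 16, E 9, G 0, H 9, D 9, B 0 (sum 54, leaving 4 seats).
Remainders in descending order: G 0.9166, D 0.8220, H 0.7484, B 0.6717, F 0.6562, C 0.1321, E 0.0531.
Largest remainders: G, D, H, B receive the extra seats.
D receives 10.

10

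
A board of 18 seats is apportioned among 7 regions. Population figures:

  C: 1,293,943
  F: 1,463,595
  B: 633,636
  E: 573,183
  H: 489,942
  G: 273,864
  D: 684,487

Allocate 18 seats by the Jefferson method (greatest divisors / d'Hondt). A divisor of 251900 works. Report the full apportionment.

With modified divisor 251900: modified quotas C 5.137, F 5.810, B 2.515, E 2.275, H 1.945, G 1.087, D 2.717.
Rounding down: C 5, F 5, B 2, E 2, H 1, G 1, D 2 (total 18).

C=5; F=5; B=2; E=2; H=1; G=1; D=2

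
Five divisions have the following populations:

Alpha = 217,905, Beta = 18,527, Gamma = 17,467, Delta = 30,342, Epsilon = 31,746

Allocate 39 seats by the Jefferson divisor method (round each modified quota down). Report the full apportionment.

Alpha 28, Beta 2, Gamma 2, Delta 3, Epsilon 4

Standard divisor 315987/39 ≈ 8102.231; standard quotas: Alpha 26.894, Beta 2.287, Gamma 2.156, Delta 3.745, Epsilon 3.918.
Rounding down gives 26, 2, 2, 3, 3 = 36 seats, so the divisor must be adjusted.
With modified divisor 7700: modified quotas Alpha 28.299, Beta 2.406, Gamma 2.268, Delta 3.941, Epsilon 4.123.
Rounding down: Alpha 28, Beta 2, Gamma 2, Delta 3, Epsilon 4 (total 39).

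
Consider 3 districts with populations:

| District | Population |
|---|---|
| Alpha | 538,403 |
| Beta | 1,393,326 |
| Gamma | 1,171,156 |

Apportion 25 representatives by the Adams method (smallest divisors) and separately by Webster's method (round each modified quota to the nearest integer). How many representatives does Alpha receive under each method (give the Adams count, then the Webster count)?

Adams: Alpha 5, Beta 11, Gamma 9.
Webster: Alpha 4, Beta 11, Gamma 10.
Alpha gets 5 under Adams and 4 under Webster.

5 and 4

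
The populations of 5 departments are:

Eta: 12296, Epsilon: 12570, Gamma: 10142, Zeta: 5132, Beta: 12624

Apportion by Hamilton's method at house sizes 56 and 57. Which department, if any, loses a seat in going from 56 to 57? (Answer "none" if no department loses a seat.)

Zeta

At 56 seats: Eta 13, Epsilon 13, Gamma 11, Zeta 6, Beta 13.
At 57 seats: Eta 13, Epsilon 14, Gamma 11, Zeta 5, Beta 14.
Zeta drops from 6 to 5.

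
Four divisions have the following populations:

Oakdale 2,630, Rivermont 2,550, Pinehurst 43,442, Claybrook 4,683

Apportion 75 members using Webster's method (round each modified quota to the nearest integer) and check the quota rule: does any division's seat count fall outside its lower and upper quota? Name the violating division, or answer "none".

Standard quotas: Oakdale 3.700, Rivermont 3.588, Pinehurst 61.123, Claybrook 6.589.
Webster allocation: Oakdale 4, Rivermont 4, Pinehurst 60, Claybrook 7.
Pinehurst has quota 61.123 (lower 61, upper 62) but receives 60 — outside the quota interval.

Pinehurst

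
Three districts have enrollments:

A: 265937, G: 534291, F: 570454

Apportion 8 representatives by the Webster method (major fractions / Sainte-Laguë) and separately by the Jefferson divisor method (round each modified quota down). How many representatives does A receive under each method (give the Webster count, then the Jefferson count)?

Webster: A 2, G 3, F 3.
Jefferson: A 1, G 3, F 4.
A gets 2 under Webster and 1 under Jefferson.

2 and 1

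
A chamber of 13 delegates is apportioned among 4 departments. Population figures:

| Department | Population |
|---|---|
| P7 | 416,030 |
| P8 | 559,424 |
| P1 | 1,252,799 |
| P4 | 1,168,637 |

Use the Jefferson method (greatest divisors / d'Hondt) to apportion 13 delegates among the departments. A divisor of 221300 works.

With modified divisor 221300: modified quotas P7 1.880, P8 2.528, P1 5.661, P4 5.281.
Rounding down: P7 1, P8 2, P1 5, P4 5 (total 13).

P7: 1, P8: 2, P1: 5, P4: 5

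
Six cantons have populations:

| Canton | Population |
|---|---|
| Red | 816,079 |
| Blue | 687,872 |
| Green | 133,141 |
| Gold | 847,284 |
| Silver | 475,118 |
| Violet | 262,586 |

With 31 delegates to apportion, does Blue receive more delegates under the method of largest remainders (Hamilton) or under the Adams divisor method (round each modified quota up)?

Hamilton: Red 8, Blue 7, Green 1, Gold 8, Silver 5, Violet 2.
Adams: Red 7, Blue 6, Green 2, Gold 8, Silver 5, Violet 3.
Blue gets 7 under Hamilton and 6 under Adams.

Hamilton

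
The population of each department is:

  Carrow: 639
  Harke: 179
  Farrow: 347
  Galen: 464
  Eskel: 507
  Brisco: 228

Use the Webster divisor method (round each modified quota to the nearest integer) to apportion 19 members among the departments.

Carrow 5, Harke 1, Farrow 3, Galen 4, Eskel 4, Brisco 2

Standard divisor 2364/19 ≈ 124.421; standard quotas: Carrow 5.136, Harke 1.439, Farrow 2.789, Galen 3.729, Eskel 4.075, Brisco 1.832.
Rounding to the nearest integer gives Carrow 5, Harke 1, Farrow 3, Galen 4, Eskel 4, Brisco 2 — total 19, matching the house size, so no adjustment is needed.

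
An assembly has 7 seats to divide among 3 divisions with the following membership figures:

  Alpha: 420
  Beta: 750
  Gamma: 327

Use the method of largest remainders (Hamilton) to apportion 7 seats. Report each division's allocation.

Standard divisor: 1497 ÷ 7 ≈ 213.857.
Standard quotas: Alpha 1.964, Beta 3.507, Gamma 1.529.
Lower quotas: Alpha 1, Beta 3, Gamma 1 (sum 5, leaving 2 seats).
Remainders in descending order: Alpha 0.964, Gamma 0.529, Beta 0.507.
Largest remainders: Alpha, Gamma receive the extra seats.

Alpha=2, Beta=3, Gamma=2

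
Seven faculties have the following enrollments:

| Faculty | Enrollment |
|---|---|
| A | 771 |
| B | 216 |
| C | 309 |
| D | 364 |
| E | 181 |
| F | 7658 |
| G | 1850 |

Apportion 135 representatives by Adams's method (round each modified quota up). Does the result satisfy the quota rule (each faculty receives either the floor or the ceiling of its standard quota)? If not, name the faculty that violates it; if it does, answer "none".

Standard quotas: A 9.171, B 2.569, C 3.676, D 4.330, E 2.153, F 91.094, G 22.006.
Adams allocation: A 9, B 3, C 4, D 5, E 3, F 89, G 22.
F has quota 91.094 (lower 91, upper 92) but receives 89 — outside the quota interval.

F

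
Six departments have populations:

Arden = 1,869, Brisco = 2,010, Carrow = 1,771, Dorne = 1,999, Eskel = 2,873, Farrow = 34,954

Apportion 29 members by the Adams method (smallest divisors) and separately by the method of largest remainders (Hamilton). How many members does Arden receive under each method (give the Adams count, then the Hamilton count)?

2 and 1

Adams: Arden 2, Brisco 2, Carrow 1, Dorne 2, Eskel 2, Farrow 20.
Hamilton: Arden 1, Brisco 1, Carrow 1, Dorne 1, Eskel 2, Farrow 23.
Arden gets 2 under Adams and 1 under Hamilton.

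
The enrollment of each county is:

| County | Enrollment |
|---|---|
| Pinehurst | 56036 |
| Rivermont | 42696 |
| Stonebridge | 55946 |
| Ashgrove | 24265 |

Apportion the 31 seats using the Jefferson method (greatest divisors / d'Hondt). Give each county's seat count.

Standard divisor 178943/31 ≈ 5772.355; standard quotas: Pinehurst 9.708, Rivermont 7.397, Stonebridge 9.692, Ashgrove 4.204.
Rounding down gives 9, 7, 9, 4 = 29 seats, so the divisor must be adjusted.
With modified divisor 5500: modified quotas Pinehurst 10.188, Rivermont 7.763, Stonebridge 10.172, Ashgrove 4.412.
Rounding down: Pinehurst 10, Rivermont 7, Stonebridge 10, Ashgrove 4 (total 31).

Pinehurst: 10; Rivermont: 7; Stonebridge: 10; Ashgrove: 4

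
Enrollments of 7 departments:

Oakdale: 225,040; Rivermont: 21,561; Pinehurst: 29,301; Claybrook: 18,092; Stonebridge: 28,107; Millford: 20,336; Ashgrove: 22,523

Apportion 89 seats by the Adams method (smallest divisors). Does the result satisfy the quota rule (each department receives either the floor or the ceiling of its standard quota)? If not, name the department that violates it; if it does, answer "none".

Oakdale

Standard quotas: Oakdale 54.879, Rivermont 5.258, Pinehurst 7.145, Claybrook 4.412, Stonebridge 6.854, Millford 4.959, Ashgrove 5.493.
Adams allocation: Oakdale 53, Rivermont 6, Pinehurst 7, Claybrook 5, Stonebridge 7, Millford 5, Ashgrove 6.
Oakdale has quota 54.879 (lower 54, upper 55) but receives 53 — outside the quota interval.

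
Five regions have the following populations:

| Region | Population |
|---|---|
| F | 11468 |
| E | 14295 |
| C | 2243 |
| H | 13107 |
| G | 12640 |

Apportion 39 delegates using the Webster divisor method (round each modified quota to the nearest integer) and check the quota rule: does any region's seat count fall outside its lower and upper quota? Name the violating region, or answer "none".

none

Standard quotas: F 8.321, E 10.372, C 1.627, H 9.510, G 9.171.
Webster allocation: F 8, E 10, C 2, H 10, G 9.
Every allocation lies between the lower and upper quota.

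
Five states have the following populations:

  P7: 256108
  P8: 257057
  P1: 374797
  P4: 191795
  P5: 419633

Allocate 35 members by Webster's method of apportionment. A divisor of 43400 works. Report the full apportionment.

P7 6, P8 6, P1 9, P4 4, P5 10

With modified divisor 43400: modified quotas P7 5.901, P8 5.923, P1 8.636, P4 4.419, P5 9.669.
Rounding to the nearest integer: P7 6, P8 6, P1 9, P4 4, P5 10 (total 35).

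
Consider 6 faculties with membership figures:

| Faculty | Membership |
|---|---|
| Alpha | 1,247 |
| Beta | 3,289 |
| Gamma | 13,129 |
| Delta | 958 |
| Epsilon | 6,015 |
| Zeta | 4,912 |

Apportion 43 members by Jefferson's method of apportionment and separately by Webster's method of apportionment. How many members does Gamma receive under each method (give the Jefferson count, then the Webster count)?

20 and 19

Jefferson: Alpha 1, Beta 5, Gamma 20, Delta 1, Epsilon 9, Zeta 7.
Webster: Alpha 2, Beta 5, Gamma 19, Delta 1, Epsilon 9, Zeta 7.
Gamma gets 20 under Jefferson and 19 under Webster.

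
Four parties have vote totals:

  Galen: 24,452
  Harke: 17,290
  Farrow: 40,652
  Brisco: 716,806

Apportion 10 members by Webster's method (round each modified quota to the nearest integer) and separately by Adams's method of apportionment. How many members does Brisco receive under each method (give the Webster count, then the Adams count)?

Webster: Galen 0, Harke 0, Farrow 1, Brisco 9.
Adams: Galen 1, Harke 1, Farrow 1, Brisco 7.
Brisco gets 9 under Webster and 7 under Adams.

9 and 7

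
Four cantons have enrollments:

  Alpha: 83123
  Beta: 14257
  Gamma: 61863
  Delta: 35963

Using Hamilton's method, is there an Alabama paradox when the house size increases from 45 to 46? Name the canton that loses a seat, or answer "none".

Delta

At 45 seats: Alpha 19, Beta 3, Gamma 14, Delta 9.
At 46 seats: Alpha 20, Beta 3, Gamma 15, Delta 8.
Delta drops from 9 to 8.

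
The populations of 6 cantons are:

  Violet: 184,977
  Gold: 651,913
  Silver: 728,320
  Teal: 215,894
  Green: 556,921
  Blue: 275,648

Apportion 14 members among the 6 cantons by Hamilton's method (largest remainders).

Total 2613673; standard divisor 2613673/14 ≈ 186690.929.
Standard quotas: Violet 0.9908, Gold 3.4919, Silver 3.9012, Teal 1.1564, Green 2.9831, Blue 1.4765.
Lower quotas: Violet 0, Gold 3, Silver 3, Teal 1, Green 2, Blue 1 (sum 10, leaving 4 seats).
Remainders in descending order: Violet 0.9908, Green 0.9831, Silver 0.9012, Gold 0.4919, Blue 0.4765, Teal 0.1564.
Largest remainders: Violet, Green, Silver, Gold receive the extra seats.

Violet 1; Gold 4; Silver 4; Teal 1; Green 3; Blue 1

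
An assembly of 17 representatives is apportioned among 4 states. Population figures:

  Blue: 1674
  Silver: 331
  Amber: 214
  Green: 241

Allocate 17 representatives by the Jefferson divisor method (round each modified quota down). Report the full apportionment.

Blue 13, Silver 2, Amber 1, Green 1

Standard divisor 2460/17 ≈ 144.706; standard quotas: Blue 11.568, Silver 2.287, Amber 1.479, Green 1.665.
Rounding down gives 11, 2, 1, 1 = 15 seats, so the divisor must be adjusted.
With modified divisor 125: modified quotas Blue 13.392, Silver 2.648, Amber 1.712, Green 1.928.
Rounding down: Blue 13, Silver 2, Amber 1, Green 1 (total 17).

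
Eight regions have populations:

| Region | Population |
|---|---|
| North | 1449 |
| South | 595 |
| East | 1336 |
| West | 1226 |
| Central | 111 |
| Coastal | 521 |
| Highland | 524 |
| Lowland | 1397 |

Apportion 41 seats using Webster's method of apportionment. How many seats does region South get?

Standard divisor 7159/41 ≈ 174.61; standard quotas: North 8.299, South 3.408, East 7.651, West 7.021, Central 0.636, Coastal 2.984, Highland 3.001, Lowland 8.001.
Rounding to the nearest integer gives North 8, South 3, East 8, West 7, Central 1, Coastal 3, Highland 3, Lowland 8 — total 41, matching the house size, so no adjustment is needed.
South receives 3.

3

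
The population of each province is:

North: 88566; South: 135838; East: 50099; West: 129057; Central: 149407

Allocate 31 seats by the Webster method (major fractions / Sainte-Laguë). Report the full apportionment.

North: 5, South: 8, East: 3, West: 7, Central: 8

Standard divisor 552967/31 ≈ 17837.645; standard quotas: North 4.965, South 7.615, East 2.809, West 7.235, Central 8.376.
Rounding to the nearest integer gives North 5, South 8, East 3, West 7, Central 8 — total 31, matching the house size, so no adjustment is needed.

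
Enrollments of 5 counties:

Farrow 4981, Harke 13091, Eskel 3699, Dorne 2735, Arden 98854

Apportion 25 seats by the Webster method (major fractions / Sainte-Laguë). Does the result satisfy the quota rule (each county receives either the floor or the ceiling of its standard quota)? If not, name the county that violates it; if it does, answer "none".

Standard quotas: Farrow 1.009, Harke 2.653, Eskel 0.750, Dorne 0.554, Arden 20.034.
Webster allocation: Farrow 1, Harke 3, Eskel 1, Dorne 1, Arden 19.
Arden has quota 20.034 (lower 20, upper 21) but receives 19 — outside the quota interval.

Arden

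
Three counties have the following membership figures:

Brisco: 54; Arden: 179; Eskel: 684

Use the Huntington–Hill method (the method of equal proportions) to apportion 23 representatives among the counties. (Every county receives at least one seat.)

With divisor 40: modified quotas Brisco 1.350, Arden 4.475, Eskel 17.100.
Geometric-mean thresholds: Brisco √(1·2)=1.414, Arden √(4·5)=4.472, Eskel √(17·18)=17.493.
Each quota rounded against its threshold gives Brisco 1, Arden 5, Eskel 17 (total 23).

Brisco 1, Arden 5, Eskel 17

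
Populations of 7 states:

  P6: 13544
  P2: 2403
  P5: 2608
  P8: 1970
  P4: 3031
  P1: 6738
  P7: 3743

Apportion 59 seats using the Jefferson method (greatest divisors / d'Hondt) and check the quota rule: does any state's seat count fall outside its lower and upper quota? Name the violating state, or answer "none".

Standard quotas: P6 23.477, P2 4.165, P5 4.521, P8 3.415, P4 5.254, P1 11.680, P7 6.488.
Jefferson allocation: P6 25, P2 4, P5 4, P8 3, P4 5, P1 12, P7 6.
P6 has quota 23.477 (lower 23, upper 24) but receives 25 — outside the quota interval.

P6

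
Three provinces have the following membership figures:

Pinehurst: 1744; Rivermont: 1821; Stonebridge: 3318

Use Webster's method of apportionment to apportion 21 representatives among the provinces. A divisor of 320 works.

With modified divisor 320: modified quotas Pinehurst 5.450, Rivermont 5.691, Stonebridge 10.369.
Rounding to the nearest integer: Pinehurst 5, Rivermont 6, Stonebridge 10 (total 21).

Pinehurst=5; Rivermont=6; Stonebridge=10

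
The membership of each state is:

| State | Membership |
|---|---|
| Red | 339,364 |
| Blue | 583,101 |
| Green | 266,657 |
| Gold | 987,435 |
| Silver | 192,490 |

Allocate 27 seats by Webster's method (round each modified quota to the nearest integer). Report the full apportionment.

Standard divisor 2369047/27 ≈ 87742.481; standard quotas: Red 3.868, Blue 6.646, Green 3.039, Gold 11.254, Silver 2.194.
Rounding to the nearest integer gives Red 4, Blue 7, Green 3, Gold 11, Silver 2 — total 27, matching the house size, so no adjustment is needed.

Red: 4, Blue: 7, Green: 3, Gold: 11, Silver: 2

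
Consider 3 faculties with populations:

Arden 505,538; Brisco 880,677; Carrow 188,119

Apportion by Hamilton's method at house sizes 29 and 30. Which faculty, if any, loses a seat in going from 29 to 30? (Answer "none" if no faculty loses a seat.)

Carrow

At 29 seats: Arden 9, Brisco 16, Carrow 4.
At 30 seats: Arden 10, Brisco 17, Carrow 3.
Carrow drops from 4 to 3.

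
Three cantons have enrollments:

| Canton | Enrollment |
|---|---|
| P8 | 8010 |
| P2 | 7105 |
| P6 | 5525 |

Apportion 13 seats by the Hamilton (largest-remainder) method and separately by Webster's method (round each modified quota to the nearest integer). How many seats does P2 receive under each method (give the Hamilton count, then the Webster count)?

Hamilton: P8 5, P2 4, P6 4.
Webster: P8 5, P2 5, P6 3.
P2 gets 4 under Hamilton and 5 under Webster.

4 and 5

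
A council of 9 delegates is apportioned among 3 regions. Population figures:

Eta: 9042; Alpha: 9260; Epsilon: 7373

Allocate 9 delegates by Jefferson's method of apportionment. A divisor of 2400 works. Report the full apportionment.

With modified divisor 2400: modified quotas Eta 3.768, Alpha 3.858, Epsilon 3.072.
Rounding down: Eta 3, Alpha 3, Epsilon 3 (total 9).

Eta 3, Alpha 3, Epsilon 3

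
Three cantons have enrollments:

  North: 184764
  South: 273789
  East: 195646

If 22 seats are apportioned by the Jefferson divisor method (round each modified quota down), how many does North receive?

Standard divisor 654199/22 ≈ 29736.318; standard quotas: North 6.213, South 9.207, East 6.579.
Rounding down gives 6, 9, 6 = 21 seats, so the divisor must be adjusted.
With modified divisor 27700: modified quotas North 6.670, South 9.884, East 7.063.
Rounding down: North 6, South 9, East 7 (total 22).
North receives 6.

6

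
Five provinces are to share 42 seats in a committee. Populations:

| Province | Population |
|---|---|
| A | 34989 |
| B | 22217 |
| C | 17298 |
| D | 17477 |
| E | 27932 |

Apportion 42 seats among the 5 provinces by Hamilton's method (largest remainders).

The standard divisor is 119913/42 ≈ 2855.071.
Standard quotas: A 12.2550, B 7.7816, C 6.0587, D 6.1214, E 9.7833.
Lower quotas: A 12, B 7, C 6, D 6, E 9 (sum 40, leaving 2 seats).
Remainders in descending order: E 0.7833, B 0.7816, A 0.2550, D 0.1214, C 0.0587.
The surplus seats go to E, B.

A 12; B 8; C 6; D 6; E 10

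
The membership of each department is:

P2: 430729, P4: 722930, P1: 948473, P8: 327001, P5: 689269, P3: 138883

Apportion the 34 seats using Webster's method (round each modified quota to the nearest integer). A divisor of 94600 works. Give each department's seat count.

With modified divisor 94600: modified quotas P2 4.553, P4 7.642, P1 10.026, P8 3.457, P5 7.286, P3 1.468.
Rounding to the nearest integer: P2 5, P4 8, P1 10, P8 3, P5 7, P3 1 (total 34).

P2 5; P4 8; P1 10; P8 3; P5 7; P3 1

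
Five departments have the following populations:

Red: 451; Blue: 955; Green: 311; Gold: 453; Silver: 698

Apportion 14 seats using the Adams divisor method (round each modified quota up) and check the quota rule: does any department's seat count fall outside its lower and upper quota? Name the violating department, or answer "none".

none

Standard quotas: Red 2.202, Blue 4.662, Green 1.518, Gold 2.211, Silver 3.407.
Adams allocation: Red 2, Blue 5, Green 2, Gold 2, Silver 3.
Every allocation lies between the lower and upper quota.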